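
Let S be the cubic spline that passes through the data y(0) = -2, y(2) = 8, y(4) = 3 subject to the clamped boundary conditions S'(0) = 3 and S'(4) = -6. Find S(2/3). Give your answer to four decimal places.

1.0926

Let M_i = S''(x_i). Step sizes h_i = 2, 2; slopes of the chords Δ_i = (y_(i+1) - y_i)/h_i = 5, -5/2.
  2·M_0 + 8·M_1 + 2·M_2 = 6(Δ_1 - Δ_0) = -45
Clamped end conditions give two more equations: 2h_0·M_0 + h_0·M_1 = 6(Δ_0 - S'(0)) = 12 and h_1·M_1 + 2h_1·M_2 = 6(S'(4) - Δ_1) = -21.
Forward elimination and back-substitution give M_0 = 51/8, M_1 = -27/4, M_2 = -15/8.
On [0, 2], S(x) = -2 + 3·x + 51/16·x² - 35/32·x³.
With x = 2/3: S(2/3) = 59/54.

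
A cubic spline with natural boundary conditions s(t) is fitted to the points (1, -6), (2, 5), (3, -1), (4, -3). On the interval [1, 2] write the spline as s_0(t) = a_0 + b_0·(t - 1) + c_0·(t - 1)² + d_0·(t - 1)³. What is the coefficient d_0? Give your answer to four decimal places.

-4.8000

Write σ_i for s''(x_i). With h_i = 1, 1, 1 and divided differences Δ_i = 11, -6, -2, the continuity of s' gives the tridiagonal system
  1·σ_0 + 4·σ_1 + 1·σ_2 = 6(Δ_1 - Δ_0) = -102
  1·σ_1 + 4·σ_2 + 1·σ_3 = 6(Δ_2 - Δ_1) = 24
Natural end conditions: σ_0 = σ_3 = 0.
Solving the tridiagonal system: σ_0 = 0, σ_1 = -144/5, σ_2 = 66/5, σ_3 = 0.
On [1, 2], with s_0(t) = a_0 + b_0·(t - 1) + c_0·(t - 1)² + d_0·(t - 1)³: c_0 = σ_0/2 = 0, d_0 = (σ_1 - σ_0)/(6h_0) = -24/5, b_0 = Δ_0 - h_0(2σ_0 + σ_1)/6 = 79/5.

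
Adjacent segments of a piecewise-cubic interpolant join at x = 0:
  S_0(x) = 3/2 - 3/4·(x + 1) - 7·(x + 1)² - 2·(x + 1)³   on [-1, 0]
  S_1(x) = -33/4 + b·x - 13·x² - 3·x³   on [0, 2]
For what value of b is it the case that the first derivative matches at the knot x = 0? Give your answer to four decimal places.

S_0'(x) = -3/4 - 14·(x + 1) - 6·(x + 1)², so S_0'(0) = -83/4. On the right, S_1'(0) = b, so b = -83/4.

-20.7500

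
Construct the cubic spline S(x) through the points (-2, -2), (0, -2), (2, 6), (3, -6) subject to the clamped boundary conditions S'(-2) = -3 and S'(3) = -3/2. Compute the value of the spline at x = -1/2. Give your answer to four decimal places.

Let M_i = S''(x_i). Step sizes h_i = 2, 2, 1; slopes of the chords Δ_i = (y_(i+1) - y_i)/h_i = 0, 4, -12.
  2·M_0 + 8·M_1 + 2·M_2 = 6(Δ_1 - Δ_0) = 24
  2·M_1 + 6·M_2 + 1·M_3 = 6(Δ_2 - Δ_1) = -96
Clamped end conditions give two more equations: 2h_0·M_0 + h_0·M_1 = 6(Δ_0 - S'(-2)) = 18 and h_2·M_2 + 2h_2·M_3 = 6(S'(3) - Δ_2) = 63.
Solving the tridiagonal system: M_0 = -9/23, M_1 = 225/23, M_2 = -615/23, M_3 = 1032/23.
On [-2, 0], S(x) = -2 - 3·(x + 2) - 9/46·(x + 2)² + 39/46·(x + 2)³.
With (x + 2) = 3/2: S(-1/2) = -1501/368.

-4.0788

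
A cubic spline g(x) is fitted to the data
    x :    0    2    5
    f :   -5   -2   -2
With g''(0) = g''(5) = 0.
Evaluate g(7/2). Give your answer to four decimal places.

With m_i denoting the second derivative at x_i, h_i = 2, 3, and Δ_i = (y_(i+1) − y_i)/h_i = 3/2, 0:
  2·m_0 + 10·m_1 + 3·m_2 = 6(Δ_1 - Δ_0) = -9
Natural end conditions: m_0 = m_2 = 0.
Hence m_0 = 0, m_1 = -9/10, m_2 = 0.
On [2, 5], g(x) = -2 + 9/10·(x - 2) - 9/20·(x - 2)² + 1/20·(x - 2)³.
With (x - 2) = 3/2: g(7/2) = -239/160.

-1.4938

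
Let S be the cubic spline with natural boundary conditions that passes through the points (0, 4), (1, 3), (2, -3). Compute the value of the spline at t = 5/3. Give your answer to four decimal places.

-0.6296

Write σ_i for S''(x_i). With h_i = 1, 1 and divided differences Δ_i = -1, -6, the continuity of S' gives the tridiagonal system
  1·σ_0 + 4·σ_1 + 1·σ_2 = 6(Δ_1 - Δ_0) = -30
Natural end conditions: σ_0 = σ_2 = 0.
Solving the tridiagonal system: σ_0 = 0, σ_1 = -15/2, σ_2 = 0.
On [1, 2], S(t) = 3 - 7/2·(t - 1) - 15/4·(t - 1)² + 5/4·(t - 1)³.
With (t - 1) = 2/3: S(5/3) = -17/27.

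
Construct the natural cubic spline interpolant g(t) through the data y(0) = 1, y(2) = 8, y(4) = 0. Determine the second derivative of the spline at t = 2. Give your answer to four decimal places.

With M_i denoting the second derivative at x_i, h_i = 2, 2, and Δ_i = (y_(i+1) − y_i)/h_i = 7/2, -4:
  2·M_0 + 8·M_1 + 2·M_2 = 6(Δ_1 - Δ_0) = -45
Natural end conditions: M_0 = M_2 = 0.
Solving: M_0 = 0, M_1 = -45/8, M_2 = 0.

-5.6250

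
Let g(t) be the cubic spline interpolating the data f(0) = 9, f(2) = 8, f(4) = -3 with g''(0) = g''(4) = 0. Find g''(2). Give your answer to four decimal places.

Let M_i = g''(x_i). Step sizes h_i = 2, 2; slopes of the chords Δ_i = (y_(i+1) - y_i)/h_i = -1/2, -11/2.
  2·M_0 + 8·M_1 + 2·M_2 = 6(Δ_1 - Δ_0) = -30
Natural end conditions: M_0 = M_2 = 0.
Forward elimination and back-substitution give M_0 = 0, M_1 = -15/4, M_2 = 0.

-3.7500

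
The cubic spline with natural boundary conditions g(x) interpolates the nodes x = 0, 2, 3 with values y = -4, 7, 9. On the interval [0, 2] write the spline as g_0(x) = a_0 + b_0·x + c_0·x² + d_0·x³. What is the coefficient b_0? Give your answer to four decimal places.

Put m_i = g'' at the i-th knot. Here h = (2, 1) and Δ = (11/2, 2), so the interior equations h_(i-1)·m_(i-1) + 2(h_(i-1)+h_i)·m_i + h_i·m_(i+1) = 6(Δ_i − Δ_(i-1)) read
  2·m_0 + 6·m_1 + 1·m_2 = 6(Δ_1 - Δ_0) = -21
Natural end conditions: m_0 = m_2 = 0.
Forward elimination and back-substitution give m_0 = 0, m_1 = -7/2, m_2 = 0.
On [0, 2], with g_0(x) = a_0 + b_0·x + c_0·x² + d_0·x³: c_0 = m_0/2 = 0, d_0 = (m_1 - m_0)/(6h_0) = -7/24, b_0 = Δ_0 - h_0(2m_0 + m_1)/6 = 20/3.

6.6667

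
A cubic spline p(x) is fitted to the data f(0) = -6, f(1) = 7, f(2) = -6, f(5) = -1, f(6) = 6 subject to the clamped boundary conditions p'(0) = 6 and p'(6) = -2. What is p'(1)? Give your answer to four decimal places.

2.5965

Let m_i = p''(x_i). Step sizes h_i = 1, 1, 3, 1; slopes of the chords Δ_i = (y_(i+1) - y_i)/h_i = 13, -13, 5/3, 7.
  1·m_0 + 4·m_1 + 1·m_2 = 6(Δ_1 - Δ_0) = -156
  1·m_1 + 8·m_2 + 3·m_3 = 6(Δ_2 - Δ_1) = 88
  3·m_2 + 8·m_3 + 1·m_4 = 6(Δ_3 - Δ_2) = 32
Clamped end conditions give two more equations: 2h_0·m_0 + h_0·m_1 = 6(Δ_0 - p'(0)) = 42 and h_3·m_3 + 2h_3·m_4 = 6(p'(6) - Δ_3) = -54.
Forward elimination and back-substitution give m_0 = 2782/57, m_1 = -3170/57, m_2 = 1006/57, m_3 = 46/57, m_4 = -1562/57.
On [1, 2], p'(x) = b_1 + 2c_1·(x - 1) + 3d_1·(x - 1)² with b_1 = Δ_1 - h_1(2m_1 + m_2)/6 = 148/57, c_1 = m_1/2 = -1585/57, d_1 = (m_2 - m_1)/(6h_1) = 232/19. So p'(1) = 148/57.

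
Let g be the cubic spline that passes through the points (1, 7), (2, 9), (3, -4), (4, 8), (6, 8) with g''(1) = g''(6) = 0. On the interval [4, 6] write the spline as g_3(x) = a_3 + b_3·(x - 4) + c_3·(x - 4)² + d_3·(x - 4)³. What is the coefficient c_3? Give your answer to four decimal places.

-10.2907

With M_i denoting the second derivative at x_i, h_i = 1, 1, 1, 2, and Δ_i = (y_(i+1) − y_i)/h_i = 2, -13, 12, 0:
  1·M_0 + 4·M_1 + 1·M_2 = 6(Δ_1 - Δ_0) = -90
  1·M_1 + 4·M_2 + 1·M_3 = 6(Δ_2 - Δ_1) = 150
  1·M_2 + 6·M_3 + 2·M_4 = 6(Δ_3 - Δ_2) = -72
Natural end conditions: M_0 = M_4 = 0.
Forward elimination and back-substitution give M_0 = 0, M_1 = -1521/43, M_2 = 2214/43, M_3 = -885/43, M_4 = 0.
On [4, 6], with g_3(x) = a_3 + b_3·(x - 4) + c_3·(x - 4)² + d_3·(x - 4)³: c_3 = M_3/2 = -885/86, d_3 = (M_4 - M_3)/(6h_3) = 295/172, b_3 = Δ_3 - h_3(2M_3 + M_4)/6 = 590/43.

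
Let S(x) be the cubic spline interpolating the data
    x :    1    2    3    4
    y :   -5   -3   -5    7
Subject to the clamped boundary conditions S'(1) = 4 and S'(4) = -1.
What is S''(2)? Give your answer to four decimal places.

-16.5333

Write m_i for S''(x_i). With h_i = 1, 1, 1 and divided differences Δ_i = 2, -2, 12, the continuity of S' gives the tridiagonal system
  1·m_0 + 4·m_1 + 1·m_2 = 6(Δ_1 - Δ_0) = -24
  1·m_1 + 4·m_2 + 1·m_3 = 6(Δ_2 - Δ_1) = 84
Clamped end conditions give two more equations: 2h_0·m_0 + h_0·m_1 = 6(Δ_0 - S'(1)) = -12 and h_2·m_2 + 2h_2·m_3 = 6(S'(4) - Δ_2) = -78.
Solving the tridiagonal system: m_0 = 34/15, m_1 = -248/15, m_2 = 598/15, m_3 = -884/15.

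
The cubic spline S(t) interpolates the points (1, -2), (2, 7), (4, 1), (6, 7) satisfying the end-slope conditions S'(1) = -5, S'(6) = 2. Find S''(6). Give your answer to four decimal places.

-7.9130

Write M_i for S''(x_i). With h_i = 1, 2, 2 and divided differences Δ_i = 9, -3, 3, the continuity of S' gives the tridiagonal system
  1·M_0 + 6·M_1 + 2·M_2 = 6(Δ_1 - Δ_0) = -72
  2·M_1 + 8·M_2 + 2·M_3 = 6(Δ_2 - Δ_1) = 36
Clamped end conditions give two more equations: 2h_0·M_0 + h_0·M_1 = 6(Δ_0 - S'(1)) = 84 and h_2·M_2 + 2h_2·M_3 = 6(S'(6) - Δ_2) = -6.
Solving: M_0 = 1258/23, M_1 = -584/23, M_2 = 295/23, M_3 = -182/23.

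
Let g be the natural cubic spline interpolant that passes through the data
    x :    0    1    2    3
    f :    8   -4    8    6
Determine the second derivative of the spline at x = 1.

With m_i denoting the second derivative at x_i, h_i = 1, 1, 1, and Δ_i = (y_(i+1) − y_i)/h_i = -12, 12, -2:
  1·m_0 + 4·m_1 + 1·m_2 = 6(Δ_1 - Δ_0) = 144
  1·m_1 + 4·m_2 + 1·m_3 = 6(Δ_2 - Δ_1) = -84
Natural end conditions: m_0 = m_3 = 0.
Forward elimination and back-substitution give m_0 = 0, m_1 = 44, m_2 = -32, m_3 = 0.

44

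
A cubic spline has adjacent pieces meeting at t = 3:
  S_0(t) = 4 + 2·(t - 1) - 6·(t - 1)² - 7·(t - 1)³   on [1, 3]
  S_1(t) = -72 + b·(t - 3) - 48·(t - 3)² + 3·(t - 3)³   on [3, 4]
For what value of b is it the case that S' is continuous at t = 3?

-106

S_0'(t) = 2 - 12·(t - 1) - 21·(t - 1)², so S_0'(3) = -106. On the right, S_1'(3) = b, so b = -106.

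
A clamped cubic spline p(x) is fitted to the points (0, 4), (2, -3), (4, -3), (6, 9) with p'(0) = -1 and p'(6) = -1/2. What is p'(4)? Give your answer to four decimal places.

Put M_i = p'' at the i-th knot. Here h = (2, 2, 2) and Δ = (-7/2, 0, 6), so the interior equations h_(i-1)·M_(i-1) + 2(h_(i-1)+h_i)·M_i + h_i·M_(i+1) = 6(Δ_i − Δ_(i-1)) read
  2·M_0 + 8·M_1 + 2·M_2 = 6(Δ_1 - Δ_0) = 21
  2·M_1 + 8·M_2 + 2·M_3 = 6(Δ_2 - Δ_1) = 36
Clamped end conditions give two more equations: 2h_0·M_0 + h_0·M_1 = 6(Δ_0 - p'(0)) = -15 and h_2·M_2 + 2h_2·M_3 = 6(p'(6) - Δ_2) = -39.
Forward elimination and back-substitution give M_0 = -71/15, M_1 = 59/30, M_2 = 221/30, M_3 = -403/30.
On [4, 6], p'(x) = b_2 + 2c_2·(x - 4) + 3d_2·(x - 4)² with b_2 = Δ_2 - h_2(2M_2 + M_3)/6 = 167/30, c_2 = M_2/2 = 221/60, d_2 = (M_3 - M_2)/(6h_2) = -26/15. So p'(4) = 167/30.

5.5667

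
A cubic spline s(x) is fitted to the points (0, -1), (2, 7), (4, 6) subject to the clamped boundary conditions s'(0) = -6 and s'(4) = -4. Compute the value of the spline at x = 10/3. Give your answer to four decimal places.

8.2037

Write σ_i for s''(x_i). With h_i = 2, 2 and divided differences Δ_i = 4, -1/2, the continuity of s' gives the tridiagonal system
  2·σ_0 + 8·σ_1 + 2·σ_2 = 6(Δ_1 - Δ_0) = -27
Clamped end conditions give two more equations: 2h_0·σ_0 + h_0·σ_1 = 6(Δ_0 - s'(0)) = 60 and h_1·σ_1 + 2h_1·σ_2 = 6(s'(4) - Δ_1) = -21.
Solving: σ_0 = 151/8, σ_1 = -31/4, σ_2 = -11/8.
On [2, 4], s(x) = 7 + 41/8·(x - 2) - 31/8·(x - 2)² + 17/32·(x - 2)³.
With (x - 2) = 4/3: s(10/3) = 443/54.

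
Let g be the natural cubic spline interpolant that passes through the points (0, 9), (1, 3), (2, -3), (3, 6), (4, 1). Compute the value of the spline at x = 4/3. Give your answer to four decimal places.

Put M_i = g'' at the i-th knot. Here h = (1, 1, 1, 1) and Δ = (-6, -6, 9, -5), so the interior equations h_(i-1)·M_(i-1) + 2(h_(i-1)+h_i)·M_i + h_i·M_(i+1) = 6(Δ_i − Δ_(i-1)) read
  1·M_0 + 4·M_1 + 1·M_2 = 6(Δ_1 - Δ_0) = 0
  1·M_1 + 4·M_2 + 1·M_3 = 6(Δ_2 - Δ_1) = 90
  1·M_2 + 4·M_3 + 1·M_4 = 6(Δ_3 - Δ_2) = -84
Natural end conditions: M_0 = M_4 = 0.
Solving: M_0 = 0, M_1 = -111/14, M_2 = 222/7, M_3 = -405/14, M_4 = 0.
On [1, 2], g(x) = 3 - 121/14·(x - 1) - 111/28·(x - 1)² + 185/28·(x - 1)³.
With (x - 1) = 1/3: g(4/3) = -29/378.

-0.0767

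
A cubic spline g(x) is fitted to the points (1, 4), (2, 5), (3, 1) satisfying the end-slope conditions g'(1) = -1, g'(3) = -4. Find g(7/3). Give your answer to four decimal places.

4.1111

Let m_i = g''(x_i). Step sizes h_i = 1, 1; slopes of the chords Δ_i = (y_(i+1) - y_i)/h_i = 1, -4.
  1·m_0 + 4·m_1 + 1·m_2 = 6(Δ_1 - Δ_0) = -30
Clamped end conditions give two more equations: 2h_0·m_0 + h_0·m_1 = 6(Δ_0 - g'(1)) = 12 and h_1·m_1 + 2h_1·m_2 = 6(g'(3) - Δ_1) = 0.
Solving the tridiagonal system: m_0 = 12, m_1 = -12, m_2 = 6.
On [2, 3], g(x) = 5 - 1·(x - 2) - 6·(x - 2)² + 3·(x - 2)³.
With (x - 2) = 1/3: g(7/3) = 37/9.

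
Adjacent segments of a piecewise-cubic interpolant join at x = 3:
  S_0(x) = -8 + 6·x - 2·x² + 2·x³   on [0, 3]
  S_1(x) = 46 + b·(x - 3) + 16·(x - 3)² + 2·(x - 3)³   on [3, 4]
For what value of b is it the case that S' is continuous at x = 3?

S_0'(x) = 6 - 4·x + 6·x², so S_0'(3) = 48. On the right, S_1'(3) = b, so b = 48.

48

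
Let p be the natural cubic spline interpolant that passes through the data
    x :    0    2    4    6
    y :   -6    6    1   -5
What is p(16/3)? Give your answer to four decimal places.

-3.2568

With σ_i denoting the second derivative at x_i, h_i = 2, 2, 2, and Δ_i = (y_(i+1) − y_i)/h_i = 6, -5/2, -3:
  2·σ_0 + 8·σ_1 + 2·σ_2 = 6(Δ_1 - Δ_0) = -51
  2·σ_1 + 8·σ_2 + 2·σ_3 = 6(Δ_2 - Δ_1) = -3
Natural end conditions: σ_0 = σ_3 = 0.
Forward elimination and back-substitution give σ_0 = 0, σ_1 = -67/10, σ_2 = 13/10, σ_3 = 0.
On [4, 6], p(x) = 1 - 58/15·(x - 4) + 13/20·(x - 4)² - 13/120·(x - 4)³.
With (x - 4) = 4/3: p(16/3) = -1319/405.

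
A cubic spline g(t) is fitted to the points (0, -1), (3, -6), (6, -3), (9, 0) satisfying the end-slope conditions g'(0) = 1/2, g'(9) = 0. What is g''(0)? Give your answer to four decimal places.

With m_i denoting the second derivative at x_i, h_i = 3, 3, 3, and Δ_i = (y_(i+1) − y_i)/h_i = -5/3, 1, 1:
  3·m_0 + 12·m_1 + 3·m_2 = 6(Δ_1 - Δ_0) = 16
  3·m_1 + 12·m_2 + 3·m_3 = 6(Δ_2 - Δ_1) = 0
Clamped end conditions give two more equations: 2h_0·m_0 + h_0·m_1 = 6(Δ_0 - g'(0)) = -13 and h_2·m_2 + 2h_2·m_3 = 6(g'(9) - Δ_2) = -6.
Hence m_0 = -148/45, m_1 = 101/45, m_2 = -16/45, m_3 = -37/45.

-3.2889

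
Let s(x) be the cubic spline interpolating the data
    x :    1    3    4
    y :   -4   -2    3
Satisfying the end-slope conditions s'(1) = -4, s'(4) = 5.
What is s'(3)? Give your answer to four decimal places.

4.5000

Put M_i = s'' at the i-th knot. Here h = (2, 1) and Δ = (1, 5), so the interior equations h_(i-1)·M_(i-1) + 2(h_(i-1)+h_i)·M_i + h_i·M_(i+1) = 6(Δ_i − Δ_(i-1)) read
  2·M_0 + 6·M_1 + 1·M_2 = 6(Δ_1 - Δ_0) = 24
Clamped end conditions give two more equations: 2h_0·M_0 + h_0·M_1 = 6(Δ_0 - s'(1)) = 30 and h_1·M_1 + 2h_1·M_2 = 6(s'(4) - Δ_1) = 0.
Forward elimination and back-substitution give M_0 = 13/2, M_1 = 2, M_2 = -1.
On [3, 4], s'(x) = b_1 + 2c_1·(x - 3) + 3d_1·(x - 3)² with b_1 = Δ_1 - h_1(2M_1 + M_2)/6 = 9/2, c_1 = M_1/2 = 1, d_1 = (M_2 - M_1)/(6h_1) = -1/2. So s'(3) = 9/2.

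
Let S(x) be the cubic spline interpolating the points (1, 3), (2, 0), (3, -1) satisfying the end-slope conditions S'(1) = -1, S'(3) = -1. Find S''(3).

-3

Put M_i = S'' at the i-th knot. Here h = (1, 1) and Δ = (-3, -1), so the interior equations h_(i-1)·M_(i-1) + 2(h_(i-1)+h_i)·M_i + h_i·M_(i+1) = 6(Δ_i − Δ_(i-1)) read
  1·M_0 + 4·M_1 + 1·M_2 = 6(Δ_1 - Δ_0) = 12
Clamped end conditions give two more equations: 2h_0·M_0 + h_0·M_1 = 6(Δ_0 - S'(1)) = -12 and h_1·M_1 + 2h_1·M_2 = 6(S'(3) - Δ_1) = 0.
Solving: M_0 = -9, M_1 = 6, M_2 = -3.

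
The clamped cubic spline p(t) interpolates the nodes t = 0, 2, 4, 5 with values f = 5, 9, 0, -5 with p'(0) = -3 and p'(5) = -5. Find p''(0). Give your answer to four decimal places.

11.7174

Put σ_i = p'' at the i-th knot. Here h = (2, 2, 1) and Δ = (2, -9/2, -5), so the interior equations h_(i-1)·σ_(i-1) + 2(h_(i-1)+h_i)·σ_i + h_i·σ_(i+1) = 6(Δ_i − Δ_(i-1)) read
  2·σ_0 + 8·σ_1 + 2·σ_2 = 6(Δ_1 - Δ_0) = -39
  2·σ_1 + 6·σ_2 + 1·σ_3 = 6(Δ_2 - Δ_1) = -3
Clamped end conditions give two more equations: 2h_0·σ_0 + h_0·σ_1 = 6(Δ_0 - p'(0)) = 30 and h_2·σ_2 + 2h_2·σ_3 = 6(p'(5) - Δ_2) = 0.
Solving: σ_0 = 539/46, σ_1 = -194/23, σ_2 = 58/23, σ_3 = -29/23.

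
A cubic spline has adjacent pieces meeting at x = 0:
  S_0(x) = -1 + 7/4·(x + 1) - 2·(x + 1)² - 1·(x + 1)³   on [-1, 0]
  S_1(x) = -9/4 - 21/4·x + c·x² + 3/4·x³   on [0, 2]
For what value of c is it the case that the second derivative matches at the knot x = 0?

S_0''(x) = -4 - 6·(x + 1), so S_0''(0) = -10. On the right, S_1''(0) = 2c, so c = -5.

-5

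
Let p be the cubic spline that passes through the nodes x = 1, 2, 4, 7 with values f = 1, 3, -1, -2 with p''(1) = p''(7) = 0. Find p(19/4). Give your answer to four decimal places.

With m_i denoting the second derivative at x_i, h_i = 1, 2, 3, and Δ_i = (y_(i+1) − y_i)/h_i = 2, -2, -1/3:
  1·m_0 + 6·m_1 + 2·m_2 = 6(Δ_1 - Δ_0) = -24
  2·m_1 + 10·m_2 + 3·m_3 = 6(Δ_2 - Δ_1) = 10
Natural end conditions: m_0 = m_3 = 0.
Forward elimination and back-substitution give m_0 = 0, m_1 = -65/14, m_2 = 27/14, m_3 = 0.
On [4, 7], p(x) = -1 - 95/42·(x - 4) + 27/28·(x - 4)² - 3/28·(x - 4)³.
With (x - 4) = 3/4: p(19/4) = -563/256.

-2.1992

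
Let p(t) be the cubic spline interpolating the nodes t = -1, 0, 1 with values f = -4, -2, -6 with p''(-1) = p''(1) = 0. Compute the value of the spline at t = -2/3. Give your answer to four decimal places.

-2.8889

Let M_i = p''(x_i). Step sizes h_i = 1, 1; slopes of the chords Δ_i = (y_(i+1) - y_i)/h_i = 2, -4.
  1·M_0 + 4·M_1 + 1·M_2 = 6(Δ_1 - Δ_0) = -36
Natural end conditions: M_0 = M_2 = 0.
Solving the tridiagonal system: M_0 = 0, M_1 = -9, M_2 = 0.
On [-1, 0], p(t) = -4 + 7/2·(t + 1) + 0·(t + 1)² - 3/2·(t + 1)³.
With (t + 1) = 1/3: p(-2/3) = -26/9.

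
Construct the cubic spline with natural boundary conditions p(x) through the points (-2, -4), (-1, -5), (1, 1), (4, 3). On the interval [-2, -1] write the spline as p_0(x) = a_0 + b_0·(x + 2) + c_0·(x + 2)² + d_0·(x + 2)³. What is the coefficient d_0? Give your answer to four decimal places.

Put M_i = p'' at the i-th knot. Here h = (1, 2, 3) and Δ = (-1, 3, 2/3), so the interior equations h_(i-1)·M_(i-1) + 2(h_(i-1)+h_i)·M_i + h_i·M_(i+1) = 6(Δ_i − Δ_(i-1)) read
  1·M_0 + 6·M_1 + 2·M_2 = 6(Δ_1 - Δ_0) = 24
  2·M_1 + 10·M_2 + 3·M_3 = 6(Δ_2 - Δ_1) = -14
Natural end conditions: M_0 = M_3 = 0.
Solving the tridiagonal system: M_0 = 0, M_1 = 67/14, M_2 = -33/14, M_3 = 0.
On [-2, -1], with p_0(x) = a_0 + b_0·(x + 2) + c_0·(x + 2)² + d_0·(x + 2)³: c_0 = M_0/2 = 0, d_0 = (M_1 - M_0)/(6h_0) = 67/84, b_0 = Δ_0 - h_0(2M_0 + M_1)/6 = -151/84.

0.7976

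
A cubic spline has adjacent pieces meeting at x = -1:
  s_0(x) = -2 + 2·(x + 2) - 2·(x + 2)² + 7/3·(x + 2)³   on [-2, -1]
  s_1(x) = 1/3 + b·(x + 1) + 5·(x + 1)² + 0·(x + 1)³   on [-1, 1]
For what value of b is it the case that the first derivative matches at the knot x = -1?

s_0'(x) = 2 - 4·(x + 2) + 7·(x + 2)², so s_0'(-1) = 5. On the right, s_1'(-1) = b, so b = 5.

5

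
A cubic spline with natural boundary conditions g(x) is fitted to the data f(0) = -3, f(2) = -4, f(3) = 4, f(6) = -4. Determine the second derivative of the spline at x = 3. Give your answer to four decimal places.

-9.2553

Let M_i = g''(x_i). Step sizes h_i = 2, 1, 3; slopes of the chords Δ_i = (y_(i+1) - y_i)/h_i = -1/2, 8, -8/3.
  2·M_0 + 6·M_1 + 1·M_2 = 6(Δ_1 - Δ_0) = 51
  1·M_1 + 8·M_2 + 3·M_3 = 6(Δ_2 - Δ_1) = -64
Natural end conditions: M_0 = M_3 = 0.
Hence M_0 = 0, M_1 = 472/47, M_2 = -435/47, M_3 = 0.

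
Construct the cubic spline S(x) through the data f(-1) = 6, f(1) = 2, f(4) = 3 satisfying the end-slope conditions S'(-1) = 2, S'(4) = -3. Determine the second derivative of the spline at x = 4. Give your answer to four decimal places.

Put m_i = S'' at the i-th knot. Here h = (2, 3) and Δ = (-2, 1/3), so the interior equations h_(i-1)·m_(i-1) + 2(h_(i-1)+h_i)·m_i + h_i·m_(i+1) = 6(Δ_i − Δ_(i-1)) read
  2·m_0 + 10·m_1 + 3·m_2 = 6(Δ_1 - Δ_0) = 14
Clamped end conditions give two more equations: 2h_0·m_0 + h_0·m_1 = 6(Δ_0 - S'(-1)) = -24 and h_1·m_1 + 2h_1·m_2 = 6(S'(4) - Δ_1) = -20.
Solving: m_0 = -42/5, m_1 = 24/5, m_2 = -86/15.

-5.7333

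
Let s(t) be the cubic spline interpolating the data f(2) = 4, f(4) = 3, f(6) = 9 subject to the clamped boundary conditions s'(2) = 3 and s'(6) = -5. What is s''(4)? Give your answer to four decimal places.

Put M_i = s'' at the i-th knot. Here h = (2, 2) and Δ = (-1/2, 3), so the interior equations h_(i-1)·M_(i-1) + 2(h_(i-1)+h_i)·M_i + h_i·M_(i+1) = 6(Δ_i − Δ_(i-1)) read
  2·M_0 + 8·M_1 + 2·M_2 = 6(Δ_1 - Δ_0) = 21
Clamped end conditions give two more equations: 2h_0·M_0 + h_0·M_1 = 6(Δ_0 - s'(2)) = -21 and h_1·M_1 + 2h_1·M_2 = 6(s'(6) - Δ_1) = -48.
Solving the tridiagonal system: M_0 = -79/8, M_1 = 37/4, M_2 = -133/8.

9.2500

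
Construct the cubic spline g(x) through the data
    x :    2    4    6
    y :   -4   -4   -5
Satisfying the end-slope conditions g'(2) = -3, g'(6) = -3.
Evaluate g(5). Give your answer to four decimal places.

-3.4688

With m_i denoting the second derivative at x_i, h_i = 2, 2, and Δ_i = (y_(i+1) − y_i)/h_i = 0, -1/2:
  2·m_0 + 8·m_1 + 2·m_2 = 6(Δ_1 - Δ_0) = -3
Clamped end conditions give two more equations: 2h_0·m_0 + h_0·m_1 = 6(Δ_0 - g'(2)) = 18 and h_1·m_1 + 2h_1·m_2 = 6(g'(6) - Δ_1) = -15.
Hence m_0 = 39/8, m_1 = -3/4, m_2 = -27/8.
On [4, 6], g(x) = -4 + 9/8·(x - 4) - 3/8·(x - 4)² - 7/32·(x - 4)³.
With (x - 4) = 1: g(5) = -111/32.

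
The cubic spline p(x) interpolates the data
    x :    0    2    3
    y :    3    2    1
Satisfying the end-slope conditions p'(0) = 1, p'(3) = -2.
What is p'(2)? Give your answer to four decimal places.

-0.7500

Let σ_i = p''(x_i). Step sizes h_i = 2, 1; slopes of the chords Δ_i = (y_(i+1) - y_i)/h_i = -1/2, -1.
  2·σ_0 + 6·σ_1 + 1·σ_2 = 6(Δ_1 - Δ_0) = -3
Clamped end conditions give two more equations: 2h_0·σ_0 + h_0·σ_1 = 6(Δ_0 - p'(0)) = -9 and h_1·σ_1 + 2h_1·σ_2 = 6(p'(3) - Δ_1) = -6.
Forward elimination and back-substitution give σ_0 = -11/4, σ_1 = 1, σ_2 = -7/2.
On [2, 3], p'(x) = b_1 + 2c_1·(x - 2) + 3d_1·(x - 2)² with b_1 = Δ_1 - h_1(2σ_1 + σ_2)/6 = -3/4, c_1 = σ_1/2 = 1/2, d_1 = (σ_2 - σ_1)/(6h_1) = -3/4. So p'(2) = -3/4.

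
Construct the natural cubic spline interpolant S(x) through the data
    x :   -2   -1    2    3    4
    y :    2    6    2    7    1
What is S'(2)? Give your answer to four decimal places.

Put σ_i = S'' at the i-th knot. Here h = (1, 3, 1, 1) and Δ = (4, -4/3, 5, -6), so the interior equations h_(i-1)·σ_(i-1) + 2(h_(i-1)+h_i)·σ_i + h_i·σ_(i+1) = 6(Δ_i − Δ_(i-1)) read
  1·σ_0 + 8·σ_1 + 3·σ_2 = 6(Δ_1 - Δ_0) = -32
  3·σ_1 + 8·σ_2 + 1·σ_3 = 6(Δ_2 - Δ_1) = 38
  1·σ_2 + 4·σ_3 + 1·σ_4 = 6(Δ_3 - Δ_2) = -66
Natural end conditions: σ_0 = σ_4 = 0.
Forward elimination and back-substitution give σ_0 = 0, σ_1 = -823/106, σ_2 = 532/53, σ_3 = -2015/106, σ_4 = 0.
On [2, 3], S'(x) = b_2 + 2c_2·(x - 2) + 3d_2·(x - 2)² with b_2 = Δ_2 - h_2(2σ_2 + σ_3)/6 = 3067/636, c_2 = σ_2/2 = 266/53, d_2 = (σ_3 - σ_2)/(6h_2) = -3079/636. So S'(2) = 3067/636.

4.8223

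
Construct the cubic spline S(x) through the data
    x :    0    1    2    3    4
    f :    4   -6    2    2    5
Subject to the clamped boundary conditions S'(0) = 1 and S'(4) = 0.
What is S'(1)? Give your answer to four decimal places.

-3.4286

Let m_i = S''(x_i). Step sizes h_i = 1, 1, 1, 1; slopes of the chords Δ_i = (y_(i+1) - y_i)/h_i = -10, 8, 0, 3.
  1·m_0 + 4·m_1 + 1·m_2 = 6(Δ_1 - Δ_0) = 108
  1·m_1 + 4·m_2 + 1·m_3 = 6(Δ_2 - Δ_1) = -48
  1·m_2 + 4·m_3 + 1·m_4 = 6(Δ_3 - Δ_2) = 18
Clamped end conditions give two more equations: 2h_0·m_0 + h_0·m_1 = 6(Δ_0 - S'(0)) = -66 and h_3·m_3 + 2h_3·m_4 = 6(S'(4) - Δ_3) = -18.
Solving: m_0 = -400/7, m_1 = 338/7, m_2 = -28, m_3 = 110/7, m_4 = -118/7.
On [1, 2], S'(x) = b_1 + 2c_1·(x - 1) + 3d_1·(x - 1)² with b_1 = Δ_1 - h_1(2m_1 + m_2)/6 = -24/7, c_1 = m_1/2 = 169/7, d_1 = (m_2 - m_1)/(6h_1) = -89/7. So S'(1) = -24/7.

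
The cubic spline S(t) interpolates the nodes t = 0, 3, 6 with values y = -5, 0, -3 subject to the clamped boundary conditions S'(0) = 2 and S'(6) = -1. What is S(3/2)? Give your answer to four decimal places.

-1.8438

Put m_i = S'' at the i-th knot. Here h = (3, 3) and Δ = (5/3, -1), so the interior equations h_(i-1)·m_(i-1) + 2(h_(i-1)+h_i)·m_i + h_i·m_(i+1) = 6(Δ_i − Δ_(i-1)) read
  3·m_0 + 12·m_1 + 3·m_2 = 6(Δ_1 - Δ_0) = -16
Clamped end conditions give two more equations: 2h_0·m_0 + h_0·m_1 = 6(Δ_0 - S'(0)) = -2 and h_1·m_1 + 2h_1·m_2 = 6(S'(6) - Δ_1) = 0.
Hence m_0 = 1/2, m_1 = -5/3, m_2 = 5/6.
On [0, 3], S(t) = -5 + 2·t + 1/4·t² - 13/108·t³.
With t = 3/2: S(3/2) = -59/32.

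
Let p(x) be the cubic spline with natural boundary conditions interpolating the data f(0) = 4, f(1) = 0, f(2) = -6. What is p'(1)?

Write M_i for p''(x_i). With h_i = 1, 1 and divided differences Δ_i = -4, -6, the continuity of p' gives the tridiagonal system
  1·M_0 + 4·M_1 + 1·M_2 = 6(Δ_1 - Δ_0) = -12
Natural end conditions: M_0 = M_2 = 0.
Forward elimination and back-substitution give M_0 = 0, M_1 = -3, M_2 = 0.
On [1, 2], p'(x) = b_1 + 2c_1·(x - 1) + 3d_1·(x - 1)² with b_1 = Δ_1 - h_1(2M_1 + M_2)/6 = -5, c_1 = M_1/2 = -3/2, d_1 = (M_2 - M_1)/(6h_1) = 1/2. So p'(1) = -5.

-5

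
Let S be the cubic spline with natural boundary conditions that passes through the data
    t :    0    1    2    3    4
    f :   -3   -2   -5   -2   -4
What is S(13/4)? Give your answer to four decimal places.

-1.8965

Write σ_i for S''(x_i). With h_i = 1, 1, 1, 1 and divided differences Δ_i = 1, -3, 3, -2, the continuity of S' gives the tridiagonal system
  1·σ_0 + 4·σ_1 + 1·σ_2 = 6(Δ_1 - Δ_0) = -24
  1·σ_1 + 4·σ_2 + 1·σ_3 = 6(Δ_2 - Δ_1) = 36
  1·σ_2 + 4·σ_3 + 1·σ_4 = 6(Δ_3 - Δ_2) = -30
Natural end conditions: σ_0 = σ_4 = 0.
Hence σ_0 = 0, σ_1 = -267/28, σ_2 = 99/7, σ_3 = -309/28, σ_4 = 0.
On [3, 4], S(t) = -2 + 47/28·(t - 3) - 309/56·(t - 3)² + 103/56·(t - 3)³.
With (t - 3) = 1/4: S(13/4) = -971/512.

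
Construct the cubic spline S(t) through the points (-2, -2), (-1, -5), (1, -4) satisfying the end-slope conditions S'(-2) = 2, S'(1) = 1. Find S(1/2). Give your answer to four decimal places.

Put m_i = S'' at the i-th knot. Here h = (1, 2) and Δ = (-3, 1/2), so the interior equations h_(i-1)·m_(i-1) + 2(h_(i-1)+h_i)·m_i + h_i·m_(i+1) = 6(Δ_i − Δ_(i-1)) read
  1·m_0 + 6·m_1 + 2·m_2 = 6(Δ_1 - Δ_0) = 21
Clamped end conditions give two more equations: 2h_0·m_0 + h_0·m_1 = 6(Δ_0 - S'(-2)) = -30 and h_1·m_1 + 2h_1·m_2 = 6(S'(1) - Δ_1) = 3.
Forward elimination and back-substitution give m_0 = -113/6, m_1 = 23/3, m_2 = -37/12.
On [-1, 1], S(t) = -5 - 43/12·(t + 1) + 23/6·(t + 1)² - 43/48·(t + 1)³.
With (t + 1) = 3/2: S(1/2) = -611/128.

-4.7734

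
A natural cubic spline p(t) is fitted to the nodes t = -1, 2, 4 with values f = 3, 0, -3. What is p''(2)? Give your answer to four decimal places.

Let M_i = p''(x_i). Step sizes h_i = 3, 2; slopes of the chords Δ_i = (y_(i+1) - y_i)/h_i = -1, -3/2.
  3·M_0 + 10·M_1 + 2·M_2 = 6(Δ_1 - Δ_0) = -3
Natural end conditions: M_0 = M_2 = 0.
Hence M_0 = 0, M_1 = -3/10, M_2 = 0.

-0.3000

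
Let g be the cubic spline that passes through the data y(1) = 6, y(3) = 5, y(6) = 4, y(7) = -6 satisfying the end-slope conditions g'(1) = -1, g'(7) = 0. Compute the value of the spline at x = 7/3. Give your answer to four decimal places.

Write M_i for g''(x_i). With h_i = 2, 3, 1 and divided differences Δ_i = -1/2, -1/3, -10, the continuity of g' gives the tridiagonal system
  2·M_0 + 10·M_1 + 3·M_2 = 6(Δ_1 - Δ_0) = 1
  3·M_1 + 8·M_2 + 1·M_3 = 6(Δ_2 - Δ_1) = -58
Clamped end conditions give two more equations: 2h_0·M_0 + h_0·M_1 = 6(Δ_0 - g'(1)) = 3 and h_2·M_2 + 2h_2·M_3 = 6(g'(7) - Δ_2) = 60.
Forward elimination and back-substitution give M_0 = -115/78, M_1 = 347/78, M_2 = -527/39, M_3 = 2867/78.
On [1, 3], g(x) = 6 - 1·(x - 1) - 115/156·(x - 1)² + 77/156·(x - 1)³.
With (x - 1) = 4/3: g(7/3) = 4766/1053.

4.5261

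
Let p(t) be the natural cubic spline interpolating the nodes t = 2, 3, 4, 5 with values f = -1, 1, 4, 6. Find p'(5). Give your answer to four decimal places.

1.6667

Put σ_i = p'' at the i-th knot. Here h = (1, 1, 1) and Δ = (2, 3, 2), so the interior equations h_(i-1)·σ_(i-1) + 2(h_(i-1)+h_i)·σ_i + h_i·σ_(i+1) = 6(Δ_i − Δ_(i-1)) read
  1·σ_0 + 4·σ_1 + 1·σ_2 = 6(Δ_1 - Δ_0) = 6
  1·σ_1 + 4·σ_2 + 1·σ_3 = 6(Δ_2 - Δ_1) = -6
Natural end conditions: σ_0 = σ_3 = 0.
Solving the tridiagonal system: σ_0 = 0, σ_1 = 2, σ_2 = -2, σ_3 = 0.
On [4, 5], p'(t) = b_2 + 2c_2·(t - 4) + 3d_2·(t - 4)² with b_2 = Δ_2 - h_2(2σ_2 + σ_3)/6 = 8/3, c_2 = σ_2/2 = -1, d_2 = (σ_3 - σ_2)/(6h_2) = 1/3. So p'(5) = 5/3.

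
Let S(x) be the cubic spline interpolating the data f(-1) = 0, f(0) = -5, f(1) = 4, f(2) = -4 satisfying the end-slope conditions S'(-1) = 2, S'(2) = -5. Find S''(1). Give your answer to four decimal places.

-43.8667

With M_i denoting the second derivative at x_i, h_i = 1, 1, 1, and Δ_i = (y_(i+1) − y_i)/h_i = -5, 9, -8:
  1·M_0 + 4·M_1 + 1·M_2 = 6(Δ_1 - Δ_0) = 84
  1·M_1 + 4·M_2 + 1·M_3 = 6(Δ_2 - Δ_1) = -102
Clamped end conditions give two more equations: 2h_0·M_0 + h_0·M_1 = 6(Δ_0 - S'(-1)) = -42 and h_2·M_2 + 2h_2·M_3 = 6(S'(2) - Δ_2) = 18.
Solving: M_0 = -634/15, M_1 = 638/15, M_2 = -658/15, M_3 = 464/15.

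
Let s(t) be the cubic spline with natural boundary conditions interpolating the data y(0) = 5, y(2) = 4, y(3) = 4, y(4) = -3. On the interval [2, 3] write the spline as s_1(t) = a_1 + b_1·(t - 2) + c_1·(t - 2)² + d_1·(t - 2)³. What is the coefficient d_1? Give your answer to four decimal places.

Let M_i = s''(x_i). Step sizes h_i = 2, 1, 1; slopes of the chords Δ_i = (y_(i+1) - y_i)/h_i = -1/2, 0, -7.
  2·M_0 + 6·M_1 + 1·M_2 = 6(Δ_1 - Δ_0) = 3
  1·M_1 + 4·M_2 + 1·M_3 = 6(Δ_2 - Δ_1) = -42
Natural end conditions: M_0 = M_3 = 0.
Forward elimination and back-substitution give M_0 = 0, M_1 = 54/23, M_2 = -255/23, M_3 = 0.
On [2, 3], with s_1(t) = a_1 + b_1·(t - 2) + c_1·(t - 2)² + d_1·(t - 2)³: c_1 = M_1/2 = 27/23, d_1 = (M_2 - M_1)/(6h_1) = -103/46, b_1 = Δ_1 - h_1(2M_1 + M_2)/6 = 49/46.

-2.2391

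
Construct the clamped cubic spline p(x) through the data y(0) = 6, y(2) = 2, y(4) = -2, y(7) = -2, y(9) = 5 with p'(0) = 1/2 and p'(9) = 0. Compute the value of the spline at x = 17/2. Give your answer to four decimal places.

Write σ_i for p''(x_i). With h_i = 2, 2, 3, 2 and divided differences Δ_i = -2, -2, 0, 7/2, the continuity of p' gives the tridiagonal system
  2·σ_0 + 8·σ_1 + 2·σ_2 = 6(Δ_1 - Δ_0) = 0
  2·σ_1 + 10·σ_2 + 3·σ_3 = 6(Δ_2 - Δ_1) = 12
  3·σ_2 + 10·σ_3 + 2·σ_4 = 6(Δ_3 - Δ_2) = 21
Clamped end conditions give two more equations: 2h_0·σ_0 + h_0·σ_1 = 6(Δ_0 - p'(0)) = -15 and h_3·σ_3 + 2h_3·σ_4 = 6(p'(9) - Δ_3) = -21.
Solving: σ_0 = -507/118, σ_1 = 129/118, σ_2 = -9/118, σ_3 = 208/59, σ_4 = -1655/236.
On [7, 9], p(x) = -2 + 823/236·(x - 7) + 104/59·(x - 7)² - 829/944·(x - 7)³.
With (x - 7) = 3/2: p(17/2) = 31969/7552.

4.2332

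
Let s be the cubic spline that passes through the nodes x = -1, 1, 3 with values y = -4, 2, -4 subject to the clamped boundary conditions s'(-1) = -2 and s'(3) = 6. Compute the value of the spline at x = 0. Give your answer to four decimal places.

-1.2500

Write σ_i for s''(x_i). With h_i = 2, 2 and divided differences Δ_i = 3, -3, the continuity of s' gives the tridiagonal system
  2·σ_0 + 8·σ_1 + 2·σ_2 = 6(Δ_1 - Δ_0) = -36
Clamped end conditions give two more equations: 2h_0·σ_0 + h_0·σ_1 = 6(Δ_0 - s'(-1)) = 30 and h_1·σ_1 + 2h_1·σ_2 = 6(s'(3) - Δ_1) = 54.
Solving the tridiagonal system: σ_0 = 14, σ_1 = -13, σ_2 = 20.
On [-1, 1], s(x) = -4 - 2·(x + 1) + 7·(x + 1)² - 9/4·(x + 1)³.
With (x + 1) = 1: s(0) = -5/4.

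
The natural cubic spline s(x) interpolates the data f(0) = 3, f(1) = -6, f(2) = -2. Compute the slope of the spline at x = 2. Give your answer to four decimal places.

7.2500

Let M_i = s''(x_i). Step sizes h_i = 1, 1; slopes of the chords Δ_i = (y_(i+1) - y_i)/h_i = -9, 4.
  1·M_0 + 4·M_1 + 1·M_2 = 6(Δ_1 - Δ_0) = 78
Natural end conditions: M_0 = M_2 = 0.
Solving the tridiagonal system: M_0 = 0, M_1 = 39/2, M_2 = 0.
On [1, 2], s'(x) = b_1 + 2c_1·(x - 1) + 3d_1·(x - 1)² with b_1 = Δ_1 - h_1(2M_1 + M_2)/6 = -5/2, c_1 = M_1/2 = 39/4, d_1 = (M_2 - M_1)/(6h_1) = -13/4. So s'(2) = 29/4.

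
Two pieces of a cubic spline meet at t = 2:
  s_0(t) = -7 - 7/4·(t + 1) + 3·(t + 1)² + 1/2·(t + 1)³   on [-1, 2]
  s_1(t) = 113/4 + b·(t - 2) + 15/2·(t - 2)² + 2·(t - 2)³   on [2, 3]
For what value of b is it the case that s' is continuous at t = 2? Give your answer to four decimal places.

s_0'(t) = -7/4 + 6·(t + 1) + 3/2·(t + 1)², so s_0'(2) = 119/4. On the right, s_1'(2) = b, so b = 119/4.

29.7500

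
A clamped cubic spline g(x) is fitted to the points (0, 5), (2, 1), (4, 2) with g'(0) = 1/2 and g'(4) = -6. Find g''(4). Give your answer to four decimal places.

With m_i denoting the second derivative at x_i, h_i = 2, 2, and Δ_i = (y_(i+1) − y_i)/h_i = -2, 1/2:
  2·m_0 + 8·m_1 + 2·m_2 = 6(Δ_1 - Δ_0) = 15
Clamped end conditions give two more equations: 2h_0·m_0 + h_0·m_1 = 6(Δ_0 - g'(0)) = -15 and h_1·m_1 + 2h_1·m_2 = 6(g'(4) - Δ_1) = -39.
Forward elimination and back-substitution give m_0 = -29/4, m_1 = 7, m_2 = -53/4.

-13.2500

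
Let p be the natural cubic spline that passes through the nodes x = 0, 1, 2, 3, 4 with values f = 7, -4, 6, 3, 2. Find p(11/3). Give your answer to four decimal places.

Put M_i = p'' at the i-th knot. Here h = (1, 1, 1, 1) and Δ = (-11, 10, -3, -1), so the interior equations h_(i-1)·M_(i-1) + 2(h_(i-1)+h_i)·M_i + h_i·M_(i+1) = 6(Δ_i − Δ_(i-1)) read
  1·M_0 + 4·M_1 + 1·M_2 = 6(Δ_1 - Δ_0) = 126
  1·M_1 + 4·M_2 + 1·M_3 = 6(Δ_2 - Δ_1) = -78
  1·M_2 + 4·M_3 + 1·M_4 = 6(Δ_3 - Δ_2) = 12
Natural end conditions: M_0 = M_4 = 0.
Forward elimination and back-substitution give M_0 = 0, M_1 = 1107/28, M_2 = -225/7, M_3 = 309/28, M_4 = 0.
On [3, 4], p(x) = 3 - 131/28·(x - 3) + 309/56·(x - 3)² - 103/56·(x - 3)³.
With (x - 3) = 2/3: p(11/3) = 338/189.

1.7884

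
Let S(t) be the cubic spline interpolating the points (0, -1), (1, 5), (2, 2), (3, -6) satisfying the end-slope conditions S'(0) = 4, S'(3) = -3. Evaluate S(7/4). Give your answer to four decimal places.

3.7969

With σ_i denoting the second derivative at x_i, h_i = 1, 1, 1, and Δ_i = (y_(i+1) − y_i)/h_i = 6, -3, -8:
  1·σ_0 + 4·σ_1 + 1·σ_2 = 6(Δ_1 - Δ_0) = -54
  1·σ_1 + 4·σ_2 + 1·σ_3 = 6(Δ_2 - Δ_1) = -30
Clamped end conditions give two more equations: 2h_0·σ_0 + h_0·σ_1 = 6(Δ_0 - S'(0)) = 12 and h_2·σ_2 + 2h_2·σ_3 = 6(S'(3) - Δ_2) = 30.
Forward elimination and back-substitution give σ_0 = 40/3, σ_1 = -44/3, σ_2 = -26/3, σ_3 = 58/3.
On [1, 2], S(t) = 5 + 10/3·(t - 1) - 22/3·(t - 1)² + 1·(t - 1)³.
With (t - 1) = 3/4: S(7/4) = 243/64.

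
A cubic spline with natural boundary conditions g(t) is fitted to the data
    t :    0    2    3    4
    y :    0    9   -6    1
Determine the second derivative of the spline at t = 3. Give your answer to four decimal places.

Write σ_i for g''(x_i). With h_i = 2, 1, 1 and divided differences Δ_i = 9/2, -15, 7, the continuity of g' gives the tridiagonal system
  2·σ_0 + 6·σ_1 + 1·σ_2 = 6(Δ_1 - Δ_0) = -117
  1·σ_1 + 4·σ_2 + 1·σ_3 = 6(Δ_2 - Δ_1) = 132
Natural end conditions: σ_0 = σ_3 = 0.
Solving the tridiagonal system: σ_0 = 0, σ_1 = -600/23, σ_2 = 909/23, σ_3 = 0.

39.5217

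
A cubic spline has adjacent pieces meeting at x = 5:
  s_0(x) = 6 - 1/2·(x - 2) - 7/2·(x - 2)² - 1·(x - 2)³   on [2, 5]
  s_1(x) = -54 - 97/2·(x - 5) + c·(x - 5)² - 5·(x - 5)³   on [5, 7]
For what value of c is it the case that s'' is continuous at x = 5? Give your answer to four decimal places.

s_0''(x) = -7 - 6·(x - 2), so s_0''(5) = -25. On the right, s_1''(5) = 2c, so c = -25/2.

-12.5000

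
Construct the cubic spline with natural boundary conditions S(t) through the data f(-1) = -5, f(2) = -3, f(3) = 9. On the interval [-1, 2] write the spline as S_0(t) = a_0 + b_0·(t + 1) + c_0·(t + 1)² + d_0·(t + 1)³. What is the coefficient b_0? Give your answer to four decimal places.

With M_i denoting the second derivative at x_i, h_i = 3, 1, and Δ_i = (y_(i+1) − y_i)/h_i = 2/3, 12:
  3·M_0 + 8·M_1 + 1·M_2 = 6(Δ_1 - Δ_0) = 68
Natural end conditions: M_0 = M_2 = 0.
Solving the tridiagonal system: M_0 = 0, M_1 = 17/2, M_2 = 0.
On [-1, 2], with S_0(t) = a_0 + b_0·(t + 1) + c_0·(t + 1)² + d_0·(t + 1)³: c_0 = M_0/2 = 0, d_0 = (M_1 - M_0)/(6h_0) = 17/36, b_0 = Δ_0 - h_0(2M_0 + M_1)/6 = -43/12.

-3.5833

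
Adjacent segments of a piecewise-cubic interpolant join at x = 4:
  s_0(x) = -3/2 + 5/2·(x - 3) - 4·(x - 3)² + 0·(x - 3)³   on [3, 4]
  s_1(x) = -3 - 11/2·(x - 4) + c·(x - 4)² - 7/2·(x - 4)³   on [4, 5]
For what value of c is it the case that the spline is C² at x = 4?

s_0''(x) = -8 + 0·(x - 3), so s_0''(4) = -8. On the right, s_1''(4) = 2c, so c = -4.

-4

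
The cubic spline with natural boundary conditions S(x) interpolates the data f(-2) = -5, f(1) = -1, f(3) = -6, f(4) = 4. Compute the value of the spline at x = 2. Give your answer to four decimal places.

With M_i denoting the second derivative at x_i, h_i = 3, 2, 1, and Δ_i = (y_(i+1) − y_i)/h_i = 4/3, -5/2, 10:
  3·M_0 + 10·M_1 + 2·M_2 = 6(Δ_1 - Δ_0) = -23
  2·M_1 + 6·M_2 + 1·M_3 = 6(Δ_2 - Δ_1) = 75
Natural end conditions: M_0 = M_3 = 0.
Forward elimination and back-substitution give M_0 = 0, M_1 = -36/7, M_2 = 199/14, M_3 = 0.
On [1, 3], S(x) = -1 - 80/21·(x - 1) - 18/7·(x - 1)² + 271/168·(x - 1)³.
With (x - 1) = 1: S(2) = -323/56.

-5.7679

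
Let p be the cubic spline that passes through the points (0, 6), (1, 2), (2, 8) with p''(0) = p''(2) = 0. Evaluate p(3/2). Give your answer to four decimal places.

4.0625

Write M_i for p''(x_i). With h_i = 1, 1 and divided differences Δ_i = -4, 6, the continuity of p' gives the tridiagonal system
  1·M_0 + 4·M_1 + 1·M_2 = 6(Δ_1 - Δ_0) = 60
Natural end conditions: M_0 = M_2 = 0.
Hence M_0 = 0, M_1 = 15, M_2 = 0.
On [1, 2], p(t) = 2 + 1·(t - 1) + 15/2·(t - 1)² - 5/2·(t - 1)³.
With (t - 1) = 1/2: p(3/2) = 65/16.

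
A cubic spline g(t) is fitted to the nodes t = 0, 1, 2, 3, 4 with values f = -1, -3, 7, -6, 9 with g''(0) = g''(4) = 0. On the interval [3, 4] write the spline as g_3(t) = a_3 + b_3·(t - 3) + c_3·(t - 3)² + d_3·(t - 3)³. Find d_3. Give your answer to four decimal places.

-9.3571

Let M_i = g''(x_i). Step sizes h_i = 1, 1, 1, 1; slopes of the chords Δ_i = (y_(i+1) - y_i)/h_i = -2, 10, -13, 15.
  1·M_0 + 4·M_1 + 1·M_2 = 6(Δ_1 - Δ_0) = 72
  1·M_1 + 4·M_2 + 1·M_3 = 6(Δ_2 - Δ_1) = -138
  1·M_2 + 4·M_3 + 1·M_4 = 6(Δ_3 - Δ_2) = 168
Natural end conditions: M_0 = M_4 = 0.
Hence M_0 = 0, M_1 = 225/7, M_2 = -396/7, M_3 = 393/7, M_4 = 0.
On [3, 4], with g_3(t) = a_3 + b_3·(t - 3) + c_3·(t - 3)² + d_3·(t - 3)³: c_3 = M_3/2 = 393/14, d_3 = (M_4 - M_3)/(6h_3) = -131/14, b_3 = Δ_3 - h_3(2M_3 + M_4)/6 = -26/7.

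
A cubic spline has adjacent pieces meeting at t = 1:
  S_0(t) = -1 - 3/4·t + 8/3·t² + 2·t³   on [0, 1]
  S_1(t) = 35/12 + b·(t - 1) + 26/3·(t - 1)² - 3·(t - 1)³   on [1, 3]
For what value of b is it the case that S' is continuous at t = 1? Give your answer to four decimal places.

S_0'(t) = -3/4 + 16/3·t + 6·t², so S_0'(1) = 127/12. On the right, S_1'(1) = b, so b = 127/12.

10.5833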